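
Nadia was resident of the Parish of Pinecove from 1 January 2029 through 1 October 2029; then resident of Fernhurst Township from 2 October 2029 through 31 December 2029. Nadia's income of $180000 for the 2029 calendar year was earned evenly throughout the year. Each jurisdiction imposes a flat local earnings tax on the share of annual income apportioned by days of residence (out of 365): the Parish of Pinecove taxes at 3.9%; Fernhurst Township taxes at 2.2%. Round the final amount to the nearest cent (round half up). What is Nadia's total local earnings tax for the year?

$6257.10

The Parish of Pinecove, 1 January – 1 October 2029: 274 days → $180000 × 3.9% × 274/365 = $5269.8082
Fernhurst Township, 2 October – 31 December 2029: 91 days → $180000 × 2.2% × 91/365 = $987.2877
Total = $6257.0959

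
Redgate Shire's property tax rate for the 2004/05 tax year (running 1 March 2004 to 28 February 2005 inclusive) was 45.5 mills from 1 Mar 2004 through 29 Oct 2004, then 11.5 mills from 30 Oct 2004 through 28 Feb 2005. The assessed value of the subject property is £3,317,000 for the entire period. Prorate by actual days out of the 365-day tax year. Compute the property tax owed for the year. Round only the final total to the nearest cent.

1 Mar – 29 Oct 2004: 243 days at 45.5 mills → £3,317,000 × 4.55% × 243/365 = £100,477.8370
30 Oct 2004 – 28 Feb 2005: 122 days at 11.5 mills → £3,317,000 × 1.15% × 122/365 = £12,750.0027
Total = £113,227.8397

£113,227.84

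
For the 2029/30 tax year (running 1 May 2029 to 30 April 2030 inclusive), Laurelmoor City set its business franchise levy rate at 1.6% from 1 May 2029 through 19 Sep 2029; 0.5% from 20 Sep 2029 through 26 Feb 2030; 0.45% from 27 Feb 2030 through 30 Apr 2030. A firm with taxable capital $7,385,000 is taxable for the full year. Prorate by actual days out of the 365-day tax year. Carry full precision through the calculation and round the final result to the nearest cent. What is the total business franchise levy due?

$67,891.42

1 May – 19 Sep 2029: 142 days at 1.6% → $7,385,000 × 1.6% × 142/365 = $45,969.0959
20 Sep 2029 – 26 Feb 2030: 160 days at 0.5% → $7,385,000 × 0.5% × 160/365 = $16,186.3014
27 Feb – 30 Apr 2030: 63 days at 0.45% → $7,385,000 × 0.45% × 63/365 = $5,736.0205
Total = $67,891.4178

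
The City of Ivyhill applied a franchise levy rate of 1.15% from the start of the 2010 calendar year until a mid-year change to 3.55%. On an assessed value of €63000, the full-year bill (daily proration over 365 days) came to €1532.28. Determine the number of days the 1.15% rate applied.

Let d = days at the first rate; then 365 − d days at the second rate.
€63000 × [1.15%·d + 3.55%·(365−d)] / 365 = €1532.28
Solving gives d = 170, so the new rate took effect on 20 June 2010.

170 days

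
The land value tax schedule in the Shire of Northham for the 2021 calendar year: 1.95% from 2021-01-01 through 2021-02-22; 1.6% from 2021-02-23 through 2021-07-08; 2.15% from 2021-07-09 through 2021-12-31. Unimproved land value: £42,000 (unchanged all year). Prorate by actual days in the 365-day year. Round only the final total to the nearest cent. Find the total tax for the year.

£804.73

2021-01-01 to 2021-02-22: 53 days at 1.95% → £42,000 × 1.95% × 53/365 = £118.9233
2021-02-23 to 2021-07-08: 136 days at 1.6% → £42,000 × 1.6% × 136/365 = £250.3890
2021-07-09 to 2021-12-31: 176 days at 2.15% → £42,000 × 2.15% × 176/365 = £435.4192
Total = £804.7315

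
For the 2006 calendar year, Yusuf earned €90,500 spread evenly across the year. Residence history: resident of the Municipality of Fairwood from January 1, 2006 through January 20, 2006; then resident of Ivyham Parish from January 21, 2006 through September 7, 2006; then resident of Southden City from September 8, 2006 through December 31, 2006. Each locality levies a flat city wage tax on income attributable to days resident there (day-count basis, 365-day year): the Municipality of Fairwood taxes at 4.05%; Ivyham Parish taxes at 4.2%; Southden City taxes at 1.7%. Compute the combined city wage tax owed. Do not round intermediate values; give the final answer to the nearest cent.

€3,080.72

The Municipality of Fairwood, January 1 – January 20, 2006: 20 days → €90,500 × 4.05% × 20/365 = €200.8356
Ivyham Parish, January 21 – September 7, 2006: 230 days → €90,500 × 4.2% × 230/365 = €2,395.1507
Southden City, September 8 – December 31, 2006: 115 days → €90,500 × 1.7% × 115/365 = €484.7329
Total = €3,080.7192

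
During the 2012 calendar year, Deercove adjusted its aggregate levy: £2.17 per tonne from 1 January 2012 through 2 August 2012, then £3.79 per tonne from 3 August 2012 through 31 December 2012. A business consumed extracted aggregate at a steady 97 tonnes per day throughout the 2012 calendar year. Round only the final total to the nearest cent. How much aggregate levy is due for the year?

1 January – 2 August 2012: 215 days × 97 tonnes/day = 20,855 tonnes at £2.17/tonne → £45255.35
3 August – 31 December 2012: 151 days × 97 tonnes/day = 14,647 tonnes at £3.79/tonne → £55512.13

£100767.48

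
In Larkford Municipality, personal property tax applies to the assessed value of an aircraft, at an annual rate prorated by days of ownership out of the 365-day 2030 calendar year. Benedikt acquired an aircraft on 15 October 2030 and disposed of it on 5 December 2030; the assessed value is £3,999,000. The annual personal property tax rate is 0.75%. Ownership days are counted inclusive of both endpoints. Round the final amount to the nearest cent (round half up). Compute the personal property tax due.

£4,272.90

Days held (15 October – 5 December 2030): 52 out of 365
Tax = £3,999,000 × 0.75% × 52/365 = £4,272.9041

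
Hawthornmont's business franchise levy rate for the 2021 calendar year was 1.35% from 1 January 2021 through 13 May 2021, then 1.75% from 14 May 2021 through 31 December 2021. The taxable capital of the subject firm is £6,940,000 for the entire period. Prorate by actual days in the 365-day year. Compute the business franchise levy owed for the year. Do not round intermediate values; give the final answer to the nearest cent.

1 January – 13 May 2021: 133 days at 1.35% → £6,940,000 × 1.35% × 133/365 = £34,139.0959
14 May – 31 December 2021: 232 days at 1.75% → £6,940,000 × 1.75% × 232/365 = £77,195.6164
Total = £111,334.7123

£111,334.71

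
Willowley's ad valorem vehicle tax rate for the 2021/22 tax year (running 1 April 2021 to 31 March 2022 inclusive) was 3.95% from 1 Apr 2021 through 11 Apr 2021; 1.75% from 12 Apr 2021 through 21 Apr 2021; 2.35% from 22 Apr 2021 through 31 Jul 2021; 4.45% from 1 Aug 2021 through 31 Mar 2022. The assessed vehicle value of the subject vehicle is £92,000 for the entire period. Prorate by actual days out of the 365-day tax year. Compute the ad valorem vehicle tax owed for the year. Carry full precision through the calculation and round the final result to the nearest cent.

£3,477.47

1 Apr – 11 Apr 2021: 11 days at 3.95% → £92,000 × 3.95% × 11/365 = £109.5178
12 Apr – 21 Apr 2021: 10 days at 1.75% → £92,000 × 1.75% × 10/365 = £44.1096
22 Apr – 31 Jul 2021: 101 days at 2.35% → £92,000 × 2.35% × 101/365 = £598.2521
1 Aug 2021 – 31 Mar 2022: 243 days at 4.45% → £92,000 × 4.45% × 243/365 = £2,725.5945
Total = £3,477.4740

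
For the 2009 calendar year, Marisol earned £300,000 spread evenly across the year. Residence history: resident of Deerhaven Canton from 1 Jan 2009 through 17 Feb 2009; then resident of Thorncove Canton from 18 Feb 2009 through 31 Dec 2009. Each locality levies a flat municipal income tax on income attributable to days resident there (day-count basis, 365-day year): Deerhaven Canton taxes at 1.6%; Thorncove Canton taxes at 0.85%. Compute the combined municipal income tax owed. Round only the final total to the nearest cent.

£2,845.89

Deerhaven Canton, 1 Jan – 17 Feb 2009: 48 days → £300,000 × 1.6% × 48/365 = £631.2329
Thorncove Canton, 18 Feb – 31 Dec 2009: 317 days → £300,000 × 0.85% × 317/365 = £2,214.6575
Total = £2,845.8904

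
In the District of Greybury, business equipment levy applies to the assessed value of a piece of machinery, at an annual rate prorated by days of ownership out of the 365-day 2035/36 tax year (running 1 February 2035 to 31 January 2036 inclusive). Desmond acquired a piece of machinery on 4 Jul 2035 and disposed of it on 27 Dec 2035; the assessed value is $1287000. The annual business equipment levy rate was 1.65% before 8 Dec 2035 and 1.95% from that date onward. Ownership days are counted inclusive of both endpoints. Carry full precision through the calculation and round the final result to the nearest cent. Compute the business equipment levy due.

4 Jul – 7 Dec 2035: 157 days at 1.65% → $1287000 × 1.65% × 157/365 = $9134.1740
8 Dec – 27 Dec 2035: 20 days at 1.95% → $1287000 × 1.95% × 20/365 = $1375.1507
Total = $10509.3247

$10509.32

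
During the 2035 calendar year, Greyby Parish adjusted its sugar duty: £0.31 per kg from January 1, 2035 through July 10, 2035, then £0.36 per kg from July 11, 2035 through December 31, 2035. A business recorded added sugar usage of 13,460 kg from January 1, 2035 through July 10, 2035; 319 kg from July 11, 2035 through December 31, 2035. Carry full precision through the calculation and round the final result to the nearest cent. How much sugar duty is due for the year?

£4287.44

January 1 – July 10, 2035: 13,460 kg at £0.31/kg → £4172.60
July 11 – December 31, 2035: 319 kg at £0.36/kg → £114.84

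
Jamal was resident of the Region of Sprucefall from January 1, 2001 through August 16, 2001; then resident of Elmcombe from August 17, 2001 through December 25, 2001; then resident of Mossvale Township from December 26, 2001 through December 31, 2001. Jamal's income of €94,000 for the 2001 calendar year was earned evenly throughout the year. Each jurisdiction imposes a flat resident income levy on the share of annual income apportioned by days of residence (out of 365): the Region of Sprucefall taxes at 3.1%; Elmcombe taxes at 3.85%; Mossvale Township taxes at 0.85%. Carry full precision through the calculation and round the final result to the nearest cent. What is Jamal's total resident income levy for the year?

€3,132.26

The Region of Sprucefall, January 1 – August 16, 2001: 228 days → €94,000 × 3.1% × 228/365 = €1,820.2521
Elmcombe, August 17 – December 25, 2001: 131 days → €94,000 × 3.85% × 131/365 = €1,298.8740
Mossvale Township, December 26 – December 31, 2001: 6 days → €94,000 × 0.85% × 6/365 = €13.1342
Total = €3,132.2603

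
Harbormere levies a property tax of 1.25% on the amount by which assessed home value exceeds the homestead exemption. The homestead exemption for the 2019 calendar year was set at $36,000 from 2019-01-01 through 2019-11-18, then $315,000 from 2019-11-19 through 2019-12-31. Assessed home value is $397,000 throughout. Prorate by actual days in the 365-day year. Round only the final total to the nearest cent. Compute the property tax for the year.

$4,101.64

2019-01-01 to 2019-11-18: 322 days, exemption $36,000 → ($397,000 − $36,000) × 1.25% × 322/365 = $3,980.8904
2019-11-19 to 2019-12-31: 43 days, exemption $315,000 → ($397,000 − $315,000) × 1.25% × 43/365 = $120.7534
Total = $4,101.6438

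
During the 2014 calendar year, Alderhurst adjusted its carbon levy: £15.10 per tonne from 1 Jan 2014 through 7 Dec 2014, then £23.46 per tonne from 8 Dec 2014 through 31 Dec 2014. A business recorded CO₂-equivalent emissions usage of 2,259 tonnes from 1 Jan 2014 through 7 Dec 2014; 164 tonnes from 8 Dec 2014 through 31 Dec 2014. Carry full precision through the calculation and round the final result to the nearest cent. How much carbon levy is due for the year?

1 Jan – 7 Dec 2014: 2,259 tonnes at £15.10/tonne → £34110.90
8 Dec – 31 Dec 2014: 164 tonnes at £23.46/tonne → £3847.44

£37958.34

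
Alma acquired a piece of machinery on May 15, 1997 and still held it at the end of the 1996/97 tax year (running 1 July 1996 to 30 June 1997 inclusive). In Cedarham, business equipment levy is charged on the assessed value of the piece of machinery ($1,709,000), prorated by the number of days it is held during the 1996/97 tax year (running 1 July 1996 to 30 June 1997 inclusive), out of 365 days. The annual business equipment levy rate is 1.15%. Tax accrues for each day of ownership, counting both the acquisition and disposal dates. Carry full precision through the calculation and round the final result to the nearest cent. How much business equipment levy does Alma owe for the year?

Days held (May 15 – June 30, 1997): 47 out of 365
Tax = $1,709,000 × 1.15% × 47/365 = $2,530.7247

$2,530.72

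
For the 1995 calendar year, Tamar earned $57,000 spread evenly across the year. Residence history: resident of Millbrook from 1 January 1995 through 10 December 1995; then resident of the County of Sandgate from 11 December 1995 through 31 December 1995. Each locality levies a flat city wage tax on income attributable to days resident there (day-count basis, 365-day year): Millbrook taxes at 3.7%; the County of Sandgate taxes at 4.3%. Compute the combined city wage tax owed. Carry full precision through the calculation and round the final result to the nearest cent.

$2,128.68

Millbrook, 1 January – 10 December 1995: 344 days → $57,000 × 3.7% × 344/365 = $1,987.6603
The County of Sandgate, 11 December – 31 December 1995: 21 days → $57,000 × 4.3% × 21/365 = $141.0164
Total = $2,128.6767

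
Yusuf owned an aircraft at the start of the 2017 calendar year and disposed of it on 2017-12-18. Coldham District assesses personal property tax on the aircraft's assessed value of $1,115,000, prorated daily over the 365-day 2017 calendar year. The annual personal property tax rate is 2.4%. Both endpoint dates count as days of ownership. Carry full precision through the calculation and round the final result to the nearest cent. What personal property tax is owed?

$25,806.90

Days held (2017-01-01 to 2017-12-18): 352 out of 365
Tax = $1,115,000 × 2.4% × 352/365 = $25,806.9041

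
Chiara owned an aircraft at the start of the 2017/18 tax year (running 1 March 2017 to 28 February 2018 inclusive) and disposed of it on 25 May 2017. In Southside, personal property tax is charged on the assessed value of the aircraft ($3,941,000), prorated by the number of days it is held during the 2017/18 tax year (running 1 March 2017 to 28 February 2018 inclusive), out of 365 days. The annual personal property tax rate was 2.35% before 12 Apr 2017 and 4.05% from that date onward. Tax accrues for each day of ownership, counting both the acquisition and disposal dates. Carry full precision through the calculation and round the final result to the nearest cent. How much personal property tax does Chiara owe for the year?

$29,897.61

1 Mar – 11 Apr 2017: 42 days at 2.35% → $3,941,000 × 2.35% × 42/365 = $10,656.8959
12 Apr – 25 May 2017: 44 days at 4.05% → $3,941,000 × 4.05% × 44/365 = $19,240.7178
Total = $29,897.6137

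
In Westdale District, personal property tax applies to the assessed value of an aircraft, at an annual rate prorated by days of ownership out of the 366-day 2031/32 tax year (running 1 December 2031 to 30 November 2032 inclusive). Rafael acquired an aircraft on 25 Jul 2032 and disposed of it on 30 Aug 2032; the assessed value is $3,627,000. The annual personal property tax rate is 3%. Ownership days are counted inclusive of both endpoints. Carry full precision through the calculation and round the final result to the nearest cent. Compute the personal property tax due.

$10,999.92

Days held (25 Jul – 30 Aug 2032): 37 out of 366
Tax = $3,627,000 × 3% × 37/366 = $10,999.9180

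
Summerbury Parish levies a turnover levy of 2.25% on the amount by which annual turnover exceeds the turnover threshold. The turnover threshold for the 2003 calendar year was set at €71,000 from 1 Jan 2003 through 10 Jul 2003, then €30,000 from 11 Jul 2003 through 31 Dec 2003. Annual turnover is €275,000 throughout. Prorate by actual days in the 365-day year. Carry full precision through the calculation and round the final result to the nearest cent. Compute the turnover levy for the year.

€5,029.77

1 Jan – 10 Jul 2003: 191 days, exemption €71,000 → (€275,000 − €71,000) × 2.25% × 191/365 = €2,401.8904
11 Jul – 31 Dec 2003: 174 days, exemption €30,000 → (€275,000 − €30,000) × 2.25% × 174/365 = €2,627.8767
Total = €5,029.7671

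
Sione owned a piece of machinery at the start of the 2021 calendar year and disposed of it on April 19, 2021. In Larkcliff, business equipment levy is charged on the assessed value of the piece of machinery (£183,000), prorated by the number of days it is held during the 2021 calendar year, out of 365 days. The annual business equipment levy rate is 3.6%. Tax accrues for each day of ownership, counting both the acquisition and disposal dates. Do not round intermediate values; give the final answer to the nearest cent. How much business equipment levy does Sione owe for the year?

£1,967.38

Days held (January 1 – April 19, 2021): 109 out of 365
Tax = £183,000 × 3.6% × 109/365 = £1,967.3753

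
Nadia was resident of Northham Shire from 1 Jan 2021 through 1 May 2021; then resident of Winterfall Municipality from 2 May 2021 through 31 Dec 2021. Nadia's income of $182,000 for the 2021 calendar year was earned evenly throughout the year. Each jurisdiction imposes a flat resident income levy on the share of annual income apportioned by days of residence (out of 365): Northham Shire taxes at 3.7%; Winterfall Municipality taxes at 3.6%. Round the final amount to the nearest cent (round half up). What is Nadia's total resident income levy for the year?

Northham Shire, 1 Jan – 1 May 2021: 121 days → $182,000 × 3.7% × 121/365 = $2,232.3671
Winterfall Municipality, 2 May – 31 Dec 2021: 244 days → $182,000 × 3.6% × 244/365 = $4,379.9671
Total = $6,612.3342

$6,612.33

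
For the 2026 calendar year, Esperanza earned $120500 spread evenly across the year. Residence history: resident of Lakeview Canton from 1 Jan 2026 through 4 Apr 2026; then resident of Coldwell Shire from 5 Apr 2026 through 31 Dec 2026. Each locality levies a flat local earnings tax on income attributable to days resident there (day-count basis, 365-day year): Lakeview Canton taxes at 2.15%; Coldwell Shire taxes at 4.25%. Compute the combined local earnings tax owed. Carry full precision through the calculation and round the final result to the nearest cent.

$4469.56

Lakeview Canton, 1 Jan – 4 Apr 2026: 94 days → $120500 × 2.15% × 94/365 = $667.2068
Coldwell Shire, 5 Apr – 31 Dec 2026: 271 days → $120500 × 4.25% × 271/365 = $3802.3527
Total = $4469.5596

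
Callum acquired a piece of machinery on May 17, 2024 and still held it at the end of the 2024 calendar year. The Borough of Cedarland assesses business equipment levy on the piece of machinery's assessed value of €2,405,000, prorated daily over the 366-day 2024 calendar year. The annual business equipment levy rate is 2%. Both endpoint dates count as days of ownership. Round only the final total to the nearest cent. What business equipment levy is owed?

Days held (May 17 – December 31, 2024): 229 out of 366
Tax = €2,405,000 × 2% × 229/366 = €30,095.3552

€30,095.36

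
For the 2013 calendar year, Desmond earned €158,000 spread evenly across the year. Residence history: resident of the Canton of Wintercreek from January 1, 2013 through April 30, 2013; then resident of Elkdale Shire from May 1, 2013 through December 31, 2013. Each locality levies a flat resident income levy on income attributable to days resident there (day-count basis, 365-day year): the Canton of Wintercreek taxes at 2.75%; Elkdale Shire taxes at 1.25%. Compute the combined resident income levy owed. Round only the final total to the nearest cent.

€2,754.18

The Canton of Wintercreek, January 1 – April 30, 2013: 120 days → €158,000 × 2.75% × 120/365 = €1,428.4932
Elkdale Shire, May 1 – December 31, 2013: 245 days → €158,000 × 1.25% × 245/365 = €1,325.6849
Total = €2,754.1781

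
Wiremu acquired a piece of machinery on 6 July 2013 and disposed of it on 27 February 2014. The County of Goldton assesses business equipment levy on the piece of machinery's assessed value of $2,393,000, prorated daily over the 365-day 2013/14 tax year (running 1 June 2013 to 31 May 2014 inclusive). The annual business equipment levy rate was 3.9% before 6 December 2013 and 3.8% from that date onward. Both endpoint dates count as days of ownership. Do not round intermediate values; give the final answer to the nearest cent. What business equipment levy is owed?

6 July – 5 December 2013: 153 days at 3.9% → $2,393,000 × 3.9% × 153/365 = $39,120.6329
6 December 2013 – 27 February 2014: 84 days at 3.8% → $2,393,000 × 3.8% × 84/365 = $20,927.2767
Total = $60,047.9096

$60,047.91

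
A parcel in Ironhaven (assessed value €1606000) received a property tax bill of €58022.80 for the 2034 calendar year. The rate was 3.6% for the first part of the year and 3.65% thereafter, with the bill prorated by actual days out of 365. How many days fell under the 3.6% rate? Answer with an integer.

271 days

Let d = days at the first rate; then 365 − d days at the second rate.
€1606000 × [3.6%·d + 3.65%·(365−d)] / 365 = €58022.80
Solving gives d = 271, so the new rate took effect on 29 Sep 2034.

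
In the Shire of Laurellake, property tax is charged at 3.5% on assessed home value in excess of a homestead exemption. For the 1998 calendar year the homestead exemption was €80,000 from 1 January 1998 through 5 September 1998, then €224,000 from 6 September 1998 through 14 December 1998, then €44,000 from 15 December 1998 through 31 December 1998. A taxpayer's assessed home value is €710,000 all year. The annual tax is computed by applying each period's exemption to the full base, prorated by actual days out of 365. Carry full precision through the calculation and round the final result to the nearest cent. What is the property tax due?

1 January – 5 September 1998: 248 days, exemption €80,000 → (€710,000 − €80,000) × 3.5% × 248/365 = €14,981.9178
6 September – 14 December 1998: 100 days, exemption €224,000 → (€710,000 − €224,000) × 3.5% × 100/365 = €4,660.2740
15 December – 31 December 1998: 17 days, exemption €44,000 → (€710,000 − €44,000) × 3.5% × 17/365 = €1,085.6712
Total = €20,727.8630

€20,727.86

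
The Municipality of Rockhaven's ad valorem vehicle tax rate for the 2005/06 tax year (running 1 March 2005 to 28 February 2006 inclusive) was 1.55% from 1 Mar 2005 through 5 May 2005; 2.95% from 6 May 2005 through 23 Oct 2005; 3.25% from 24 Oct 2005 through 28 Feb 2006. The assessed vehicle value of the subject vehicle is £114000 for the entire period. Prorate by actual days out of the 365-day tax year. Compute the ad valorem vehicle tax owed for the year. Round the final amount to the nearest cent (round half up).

£3194.34

1 Mar – 5 May 2005: 66 days at 1.55% → £114000 × 1.55% × 66/365 = £319.5123
6 May – 23 Oct 2005: 171 days at 2.95% → £114000 × 2.95% × 171/365 = £1575.5425
24 Oct 2005 – 28 Feb 2006: 128 days at 3.25% → £114000 × 3.25% × 128/365 = £1299.2877
Total = £3194.3425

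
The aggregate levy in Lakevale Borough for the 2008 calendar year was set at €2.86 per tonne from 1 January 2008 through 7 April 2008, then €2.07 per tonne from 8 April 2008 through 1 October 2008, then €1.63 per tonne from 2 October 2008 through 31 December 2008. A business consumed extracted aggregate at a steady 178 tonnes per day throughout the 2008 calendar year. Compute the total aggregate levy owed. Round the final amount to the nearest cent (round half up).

€141510.00

1 January – 7 April 2008: 98 days × 178 tonnes/day = 17,444 tonnes at €2.86/tonne → €49889.84
8 April – 1 October 2008: 177 days × 178 tonnes/day = 31,506 tonnes at €2.07/tonne → €65217.42
2 October – 31 December 2008: 91 days × 178 tonnes/day = 16,198 tonnes at €1.63/tonne → €26402.74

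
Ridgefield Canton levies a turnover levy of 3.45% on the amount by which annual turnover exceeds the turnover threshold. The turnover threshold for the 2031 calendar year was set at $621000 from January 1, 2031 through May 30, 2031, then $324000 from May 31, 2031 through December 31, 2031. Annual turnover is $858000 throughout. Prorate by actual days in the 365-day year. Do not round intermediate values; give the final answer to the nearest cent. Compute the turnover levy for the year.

$14212.11

January 1 – May 30, 2031: 150 days, exemption $621000 → ($858000 − $621000) × 3.45% × 150/365 = $3360.2055
May 31 – December 31, 2031: 215 days, exemption $324000 → ($858000 − $324000) × 3.45% × 215/365 = $10851.9041
Total = $14212.1096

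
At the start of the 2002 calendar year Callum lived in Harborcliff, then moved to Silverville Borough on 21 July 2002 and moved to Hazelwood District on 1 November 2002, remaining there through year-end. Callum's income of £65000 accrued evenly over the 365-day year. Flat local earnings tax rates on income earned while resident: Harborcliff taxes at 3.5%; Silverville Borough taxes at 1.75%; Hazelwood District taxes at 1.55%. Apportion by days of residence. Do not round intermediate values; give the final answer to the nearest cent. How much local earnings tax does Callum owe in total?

£1742.18

Harborcliff, 1 January – 20 July 2002: 201 days → £65000 × 3.5% × 201/365 = £1252.8082
Silverville Borough, 21 July – 31 October 2002: 103 days → £65000 × 1.75% × 103/365 = £320.9932
Hazelwood District, 1 November – 31 December 2002: 61 days → £65000 × 1.55% × 61/365 = £168.3767
Total = £1742.1781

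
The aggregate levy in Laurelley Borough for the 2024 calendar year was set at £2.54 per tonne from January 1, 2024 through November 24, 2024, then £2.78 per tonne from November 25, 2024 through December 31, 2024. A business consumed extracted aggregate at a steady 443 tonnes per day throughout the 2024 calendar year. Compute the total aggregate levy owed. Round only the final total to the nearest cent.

£415764.36

January 1 – November 24, 2024: 329 days × 443 tonnes/day = 145,747 tonnes at £2.54/tonne → £370197.38
November 25 – December 31, 2024: 37 days × 443 tonnes/day = 16,391 tonnes at £2.78/tonne → £45566.98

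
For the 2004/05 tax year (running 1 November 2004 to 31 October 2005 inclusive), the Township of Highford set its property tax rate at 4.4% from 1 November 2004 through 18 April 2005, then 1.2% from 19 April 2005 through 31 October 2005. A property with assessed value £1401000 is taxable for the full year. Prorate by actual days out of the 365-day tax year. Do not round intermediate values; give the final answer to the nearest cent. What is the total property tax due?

£37569.83

1 November 2004 – 18 April 2005: 169 days at 4.4% → £1401000 × 4.4% × 169/365 = £28542.0164
19 April – 31 October 2005: 196 days at 1.2% → £1401000 × 1.2% × 196/365 = £9027.8137
Total = £37569.8301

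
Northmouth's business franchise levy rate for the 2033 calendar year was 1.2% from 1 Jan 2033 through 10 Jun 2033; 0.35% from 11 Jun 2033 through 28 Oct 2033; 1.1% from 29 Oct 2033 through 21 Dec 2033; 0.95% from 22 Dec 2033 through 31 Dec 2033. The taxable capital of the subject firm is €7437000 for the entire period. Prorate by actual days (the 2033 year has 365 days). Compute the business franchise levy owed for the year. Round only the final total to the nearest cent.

€63387.69

1 Jan – 10 Jun 2033: 161 days at 1.2% → €7437000 × 1.2% × 161/365 = €39365.1616
11 Jun – 28 Oct 2033: 140 days at 0.35% → €7437000 × 0.35% × 140/365 = €9983.9178
29 Oct – 21 Dec 2033: 54 days at 1.1% → €7437000 × 1.1% × 54/365 = €12102.9534
22 Dec – 31 Dec 2033: 10 days at 0.95% → €7437000 × 0.95% × 10/365 = €1935.6575
Total = €63387.6904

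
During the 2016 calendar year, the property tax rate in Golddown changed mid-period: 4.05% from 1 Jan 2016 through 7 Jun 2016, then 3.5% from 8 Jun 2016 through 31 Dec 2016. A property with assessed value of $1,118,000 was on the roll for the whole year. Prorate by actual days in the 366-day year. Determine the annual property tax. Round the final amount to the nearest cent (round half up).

$41,801.29

1 Jan – 7 Jun 2016: 159 days at 4.05% → $1,118,000 × 4.05% × 159/366 = $19,670.3852
8 Jun – 31 Dec 2016: 207 days at 3.5% → $1,118,000 × 3.5% × 207/366 = $22,130.9016
Total = $41,801.2869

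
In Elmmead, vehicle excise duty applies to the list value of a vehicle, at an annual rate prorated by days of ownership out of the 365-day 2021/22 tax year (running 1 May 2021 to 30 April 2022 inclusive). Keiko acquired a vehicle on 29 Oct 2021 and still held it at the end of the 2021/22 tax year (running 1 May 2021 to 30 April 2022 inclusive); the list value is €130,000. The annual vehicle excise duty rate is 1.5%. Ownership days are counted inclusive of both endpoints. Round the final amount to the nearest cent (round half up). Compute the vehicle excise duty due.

Days held (29 Oct 2021 – 30 Apr 2022): 184 out of 365
Tax = €130,000 × 1.5% × 184/365 = €983.0137

€983.01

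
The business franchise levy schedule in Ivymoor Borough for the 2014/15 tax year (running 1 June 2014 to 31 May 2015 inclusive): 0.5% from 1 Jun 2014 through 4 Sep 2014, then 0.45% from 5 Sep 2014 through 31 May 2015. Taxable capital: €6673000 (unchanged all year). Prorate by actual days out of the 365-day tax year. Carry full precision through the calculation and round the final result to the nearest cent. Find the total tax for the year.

1 Jun – 4 Sep 2014: 96 days at 0.5% → €6673000 × 0.5% × 96/365 = €8775.4521
5 Sep 2014 – 31 May 2015: 269 days at 0.45% → €6673000 × 0.45% × 269/365 = €22130.5932
Total = €30906.0452

€30906.05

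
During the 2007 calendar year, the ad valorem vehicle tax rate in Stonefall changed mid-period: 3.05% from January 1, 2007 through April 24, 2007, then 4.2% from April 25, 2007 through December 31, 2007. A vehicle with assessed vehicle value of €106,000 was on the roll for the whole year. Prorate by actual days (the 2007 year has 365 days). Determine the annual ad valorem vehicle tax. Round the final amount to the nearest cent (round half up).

January 1 – April 24, 2007: 114 days at 3.05% → €106,000 × 3.05% × 114/365 = €1,009.7589
April 25 – December 31, 2007: 251 days at 4.2% → €106,000 × 4.2% × 251/365 = €3,061.5123
Total = €4,071.2712

€4,071.27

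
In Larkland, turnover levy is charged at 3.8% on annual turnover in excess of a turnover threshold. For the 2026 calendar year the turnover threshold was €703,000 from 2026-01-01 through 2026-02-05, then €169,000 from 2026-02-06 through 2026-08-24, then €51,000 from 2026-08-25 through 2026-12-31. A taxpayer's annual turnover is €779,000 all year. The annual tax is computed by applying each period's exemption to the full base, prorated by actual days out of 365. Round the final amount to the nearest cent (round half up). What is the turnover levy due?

€22,763.35

2026-01-01 to 2026-02-05: 36 days, exemption €703,000 → (€779,000 − €703,000) × 3.8% × 36/365 = €284.8438
2026-02-06 to 2026-08-24: 200 days, exemption €169,000 → (€779,000 − €169,000) × 3.8% × 200/365 = €12,701.3699
2026-08-25 to 2026-12-31: 129 days, exemption €51,000 → (€779,000 − €51,000) × 3.8% × 129/365 = €9,777.1397
Total = €22,763.3534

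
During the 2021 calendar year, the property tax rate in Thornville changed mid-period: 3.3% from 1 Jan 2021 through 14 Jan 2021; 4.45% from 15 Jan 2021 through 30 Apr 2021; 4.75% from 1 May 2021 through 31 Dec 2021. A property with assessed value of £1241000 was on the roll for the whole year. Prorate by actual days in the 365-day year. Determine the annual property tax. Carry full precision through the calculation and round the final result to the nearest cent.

1 Jan – 14 Jan 2021: 14 days at 3.3% → £1241000 × 3.3% × 14/365 = £1570.8000
15 Jan – 30 Apr 2021: 106 days at 4.45% → £1241000 × 4.45% × 106/365 = £16037.8000
1 May – 31 Dec 2021: 245 days at 4.75% → £1241000 × 4.75% × 245/365 = £39567.5000
Total = £57176.1000

£57176.10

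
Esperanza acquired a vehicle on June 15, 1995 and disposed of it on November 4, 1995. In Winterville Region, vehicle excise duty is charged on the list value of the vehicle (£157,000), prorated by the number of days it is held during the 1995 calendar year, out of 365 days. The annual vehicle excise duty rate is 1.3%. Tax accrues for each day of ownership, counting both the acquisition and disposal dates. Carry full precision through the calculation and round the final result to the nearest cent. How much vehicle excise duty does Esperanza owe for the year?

£799.62

Days held (June 15 – November 4, 1995): 143 out of 365
Tax = £157,000 × 1.3% × 143/365 = £799.6247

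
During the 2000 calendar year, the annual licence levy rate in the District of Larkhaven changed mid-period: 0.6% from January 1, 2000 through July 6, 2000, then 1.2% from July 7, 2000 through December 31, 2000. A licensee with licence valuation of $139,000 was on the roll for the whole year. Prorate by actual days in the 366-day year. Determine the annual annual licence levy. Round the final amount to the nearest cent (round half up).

$1,239.61

January 1 – July 6, 2000: 188 days at 0.6% → $139,000 × 0.6% × 188/366 = $428.3934
July 7 – December 31, 2000: 178 days at 1.2% → $139,000 × 1.2% × 178/366 = $811.2131
Total = $1,239.6066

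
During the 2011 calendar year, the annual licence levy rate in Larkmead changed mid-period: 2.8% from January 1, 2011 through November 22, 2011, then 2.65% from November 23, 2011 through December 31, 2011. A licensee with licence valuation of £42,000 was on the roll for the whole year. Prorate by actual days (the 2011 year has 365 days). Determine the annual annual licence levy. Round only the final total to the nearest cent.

£1,169.27

January 1 – November 22, 2011: 326 days at 2.8% → £42,000 × 2.8% × 326/365 = £1,050.3452
November 23 – December 31, 2011: 39 days at 2.65% → £42,000 × 2.65% × 39/365 = £118.9233
Total = £1,169.2685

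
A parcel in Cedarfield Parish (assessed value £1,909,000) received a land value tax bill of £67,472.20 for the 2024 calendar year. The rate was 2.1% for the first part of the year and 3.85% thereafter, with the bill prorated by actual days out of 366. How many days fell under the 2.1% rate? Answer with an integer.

Let d = days at the first rate; then 366 − d days at the second rate.
£1,909,000 × [2.1%·d + 3.85%·(366−d)] / 366 = £67,472.20
Solving gives d = 66, so the new rate took effect on March 7, 2024.

66 days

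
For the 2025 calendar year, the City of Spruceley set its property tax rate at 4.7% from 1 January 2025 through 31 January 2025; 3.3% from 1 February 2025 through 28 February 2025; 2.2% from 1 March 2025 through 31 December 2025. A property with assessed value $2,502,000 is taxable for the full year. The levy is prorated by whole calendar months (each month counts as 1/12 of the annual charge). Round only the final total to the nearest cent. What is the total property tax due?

1 January – 31 January 2025: 1 month at 4.7% → $2,502,000 × 4.7% × 1/12 = $9,799.5000
1 February – 28 February 2025: 1 month at 3.3% → $2,502,000 × 3.3% × 1/12 = $6,880.5000
1 March – 31 December 2025: 10 months at 2.2% → $2,502,000 × 2.2% × 10/12 = $45,870.0000
Total = $62,550.0000

$62,550.00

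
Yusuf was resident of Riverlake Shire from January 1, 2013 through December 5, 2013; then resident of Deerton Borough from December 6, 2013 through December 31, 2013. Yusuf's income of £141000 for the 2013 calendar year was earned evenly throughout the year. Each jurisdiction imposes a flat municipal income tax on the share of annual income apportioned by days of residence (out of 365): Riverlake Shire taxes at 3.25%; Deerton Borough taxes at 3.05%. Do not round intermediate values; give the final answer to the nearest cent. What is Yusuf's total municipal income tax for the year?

Riverlake Shire, January 1 – December 5, 2013: 339 days → £141000 × 3.25% × 339/365 = £4256.0753
Deerton Borough, December 6 – December 31, 2013: 26 days → £141000 × 3.05% × 26/365 = £306.3370
Total = £4562.4123

£4562.41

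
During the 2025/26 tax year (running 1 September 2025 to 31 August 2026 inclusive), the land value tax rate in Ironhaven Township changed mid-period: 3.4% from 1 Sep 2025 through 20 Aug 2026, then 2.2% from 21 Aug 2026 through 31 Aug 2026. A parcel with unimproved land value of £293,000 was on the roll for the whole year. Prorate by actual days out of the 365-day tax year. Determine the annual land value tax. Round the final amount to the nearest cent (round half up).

1 Sep 2025 – 20 Aug 2026: 354 days at 3.4% → £293,000 × 3.4% × 354/365 = £9,661.7753
21 Aug – 31 Aug 2026: 11 days at 2.2% → £293,000 × 2.2% × 11/365 = £194.2630
Total = £9,856.0384

£9,856.04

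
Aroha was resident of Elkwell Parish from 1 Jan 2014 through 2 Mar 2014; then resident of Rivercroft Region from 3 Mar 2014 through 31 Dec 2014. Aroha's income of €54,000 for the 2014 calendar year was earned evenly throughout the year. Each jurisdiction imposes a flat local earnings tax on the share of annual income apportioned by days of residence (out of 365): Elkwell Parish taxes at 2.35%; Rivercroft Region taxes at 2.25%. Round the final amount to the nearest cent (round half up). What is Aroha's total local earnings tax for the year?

€1,224.02

Elkwell Parish, 1 Jan – 2 Mar 2014: 61 days → €54,000 × 2.35% × 61/365 = €212.0795
Rivercroft Region, 3 Mar – 31 Dec 2014: 304 days → €54,000 × 2.25% × 304/365 = €1,011.9452
Total = €1,224.0247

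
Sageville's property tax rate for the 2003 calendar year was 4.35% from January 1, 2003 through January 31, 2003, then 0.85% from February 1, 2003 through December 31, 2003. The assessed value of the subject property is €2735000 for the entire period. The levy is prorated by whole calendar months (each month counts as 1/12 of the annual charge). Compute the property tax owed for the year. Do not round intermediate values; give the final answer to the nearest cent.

€31224.58

January 1 – January 31, 2003: 1 month at 4.35% → €2735000 × 4.35% × 1/12 = €9914.3750
February 1 – December 31, 2003: 11 months at 0.85% → €2735000 × 0.85% × 11/12 = €21310.2083
Total = €31224.5833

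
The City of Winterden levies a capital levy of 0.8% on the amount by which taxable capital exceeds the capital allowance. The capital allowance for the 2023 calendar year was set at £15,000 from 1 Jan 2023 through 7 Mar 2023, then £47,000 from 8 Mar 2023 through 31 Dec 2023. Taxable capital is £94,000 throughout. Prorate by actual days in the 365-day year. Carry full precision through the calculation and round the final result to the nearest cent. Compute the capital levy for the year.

£422.29

1 Jan – 7 Mar 2023: 66 days, exemption £15,000 → (£94,000 − £15,000) × 0.8% × 66/365 = £114.2795
8 Mar – 31 Dec 2023: 299 days, exemption £47,000 → (£94,000 − £47,000) × 0.8% × 299/365 = £308.0110
Total = £422.2904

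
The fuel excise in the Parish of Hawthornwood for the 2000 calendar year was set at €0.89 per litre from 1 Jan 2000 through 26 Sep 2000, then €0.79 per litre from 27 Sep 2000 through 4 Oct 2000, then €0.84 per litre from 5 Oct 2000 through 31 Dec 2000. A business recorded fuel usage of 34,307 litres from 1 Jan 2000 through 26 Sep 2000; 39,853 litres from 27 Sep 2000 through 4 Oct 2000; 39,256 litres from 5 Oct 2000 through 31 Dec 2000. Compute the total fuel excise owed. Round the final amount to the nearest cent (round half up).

€94992.14

1 Jan – 26 Sep 2000: 34,307 litres at €0.89/litre → €30533.23
27 Sep – 4 Oct 2000: 39,853 litres at €0.79/litre → €31483.87
5 Oct – 31 Dec 2000: 39,256 litres at €0.84/litre → €32975.04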